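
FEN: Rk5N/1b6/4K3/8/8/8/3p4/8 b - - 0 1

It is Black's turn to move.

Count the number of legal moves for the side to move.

Black to move; king on b8.
In check: yes, from the white rook on a8.
Legal moves: Kxa8, Kc7, Bxa8.
Count: 3.

3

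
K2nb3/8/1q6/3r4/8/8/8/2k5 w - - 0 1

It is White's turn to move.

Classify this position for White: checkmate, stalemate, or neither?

stalemate

White to move; white king on a8.
In check: no.
King squares — a7: attacked by Qb6; b7: attacked by Qb6; b8: attacked by Qb6.
Legal moves for White: none.
Not in check and no legal moves → stalemate.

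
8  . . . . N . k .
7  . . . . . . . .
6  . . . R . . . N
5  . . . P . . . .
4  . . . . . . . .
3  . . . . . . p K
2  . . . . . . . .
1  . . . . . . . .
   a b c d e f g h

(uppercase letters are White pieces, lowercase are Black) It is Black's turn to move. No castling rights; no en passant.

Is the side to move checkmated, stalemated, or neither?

Black to move; black king on g8.
In check: yes, from the white knight on h6.
Legal moves for Black: Kh8, Kf8, Kh7.
Black is in check but has 3 legal moves → neither.

neither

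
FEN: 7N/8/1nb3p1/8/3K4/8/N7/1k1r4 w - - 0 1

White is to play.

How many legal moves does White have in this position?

4

White to move; king on d4.
In check: yes, from the black rook on d1.
Legal moves: Ke5, Kc5, Ke3, Kc3.
Count: 4.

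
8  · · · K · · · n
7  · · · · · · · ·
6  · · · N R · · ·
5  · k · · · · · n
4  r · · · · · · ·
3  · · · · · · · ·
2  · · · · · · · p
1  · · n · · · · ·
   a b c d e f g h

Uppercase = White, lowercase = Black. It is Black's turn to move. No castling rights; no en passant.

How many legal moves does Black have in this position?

Black to move; king on b5.
In check: yes, from the white knight on d6.
Legal moves: Kc6, Kb6, Ka6, Kc5, Ka5, Kb4.
Count: 6.

6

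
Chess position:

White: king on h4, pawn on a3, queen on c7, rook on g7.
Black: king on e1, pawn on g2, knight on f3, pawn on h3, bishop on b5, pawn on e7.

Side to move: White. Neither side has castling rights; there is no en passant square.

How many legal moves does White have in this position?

White to move; king on h4.
In check: yes, from the black knight on f3.
Legal moves: Kh5, Kg4, Kxh3, Kg3.
Count: 4.

4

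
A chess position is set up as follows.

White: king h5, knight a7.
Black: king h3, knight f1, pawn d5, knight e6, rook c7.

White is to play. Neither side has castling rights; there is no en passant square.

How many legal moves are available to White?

White to move; king on h5.
In check: no.
Legal moves: Nc8, Nc6, Nb5, Kh6, Kg6.
Count: 5.

5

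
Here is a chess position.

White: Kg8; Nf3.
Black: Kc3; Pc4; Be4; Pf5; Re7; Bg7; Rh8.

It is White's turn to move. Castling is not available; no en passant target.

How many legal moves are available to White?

0

White to move; king on g8.
In check: yes, from the black rook on h8.
Legal moves: none.
Count: 0.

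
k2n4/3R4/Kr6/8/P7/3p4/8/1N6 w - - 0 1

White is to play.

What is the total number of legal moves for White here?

White to move; king on a6.
In check: yes, from the black rook on b6.
Legal moves: Kxb6, Ka5.
Count: 2.

2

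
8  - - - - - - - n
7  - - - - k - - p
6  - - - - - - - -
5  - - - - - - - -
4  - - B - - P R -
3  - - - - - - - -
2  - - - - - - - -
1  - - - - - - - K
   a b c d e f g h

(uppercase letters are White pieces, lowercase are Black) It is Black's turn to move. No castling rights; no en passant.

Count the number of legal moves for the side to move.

10

Black to move; king on e7.
In check: no.
Legal moves: Nf7, Ng6, Kf8, Ke8, Kd8, Kd7, Kf6, Kd6, h6, h5.
Count: 10.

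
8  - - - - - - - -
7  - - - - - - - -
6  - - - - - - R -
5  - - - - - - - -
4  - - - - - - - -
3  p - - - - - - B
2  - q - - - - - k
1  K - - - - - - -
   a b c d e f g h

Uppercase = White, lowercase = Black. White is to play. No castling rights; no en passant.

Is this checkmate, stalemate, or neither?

White to move; white king on a1.
In check: yes, from the black queen on b2.
King squares — b1: attacked by Qb2; a2: attacked by Qb2; b2: attacked by Pa3.
Legal moves for White: none.
In check with no legal moves → checkmate.

checkmate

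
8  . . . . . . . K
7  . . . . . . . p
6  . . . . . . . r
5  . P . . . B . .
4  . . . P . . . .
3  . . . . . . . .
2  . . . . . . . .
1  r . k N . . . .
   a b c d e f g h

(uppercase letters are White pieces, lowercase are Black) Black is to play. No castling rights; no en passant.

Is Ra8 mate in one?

After Ra8: white king on h8; in check: yes, from the black rook on a8.
White has 2 legal replies: Kg7, Bc8.
In check but a legal move exists → not checkmate.

no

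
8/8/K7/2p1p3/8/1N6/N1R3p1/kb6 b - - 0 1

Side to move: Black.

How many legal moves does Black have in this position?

0

Black to move; king on a1.
In check: yes, from the white knight on b3.
Legal moves: none.
Count: 0.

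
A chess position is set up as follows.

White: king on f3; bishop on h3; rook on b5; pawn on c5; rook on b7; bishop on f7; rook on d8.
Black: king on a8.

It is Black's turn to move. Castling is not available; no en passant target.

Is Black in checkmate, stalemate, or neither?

checkmate

Black to move; black king on a8.
In check: yes, from the white rook on d8.
King squares — a7: attacked by Rb7; b7: attacked by Rb5; b8: attacked by Rb7.
Legal moves for Black: none.
In check with no legal moves → checkmate.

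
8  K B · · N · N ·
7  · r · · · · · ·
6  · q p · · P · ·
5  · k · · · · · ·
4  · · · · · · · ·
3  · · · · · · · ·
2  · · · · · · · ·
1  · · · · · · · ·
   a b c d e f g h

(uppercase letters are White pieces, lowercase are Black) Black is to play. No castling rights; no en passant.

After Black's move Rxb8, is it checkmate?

yes

After Rxb8: white king on a8; in check: yes, from the black rook on b8.
King squares — a7: attacked by Qb6; b7: attacked by Qb6; b8: attacked by Qb6.
White has no legal moves → checkmate.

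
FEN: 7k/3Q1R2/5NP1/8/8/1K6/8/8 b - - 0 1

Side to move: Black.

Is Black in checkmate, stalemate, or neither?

Black to move; black king on h8.
In check: no.
King squares — g7: attacked by Rf7; h7: attacked by Nf6; g8: attacked by Nf6.
Legal moves for Black: none.
Not in check and no legal moves → stalemate.

stalemate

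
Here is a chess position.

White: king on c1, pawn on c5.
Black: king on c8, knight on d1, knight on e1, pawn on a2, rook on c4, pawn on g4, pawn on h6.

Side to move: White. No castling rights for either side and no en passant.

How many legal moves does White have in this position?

White to move; king on c1.
In check: yes, from the black rook on c4.
Legal moves: Kd2, Kxd1.
Count: 2.

2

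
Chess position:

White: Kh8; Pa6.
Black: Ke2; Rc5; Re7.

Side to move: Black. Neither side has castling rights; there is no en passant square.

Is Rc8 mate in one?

yes

After Rc8: white king on h8; in check: yes, from the black rook on c8.
King squares — g7: attacked by Re7; h7: attacked by Re7; g8: attacked by Rc8.
White has no legal moves → checkmate.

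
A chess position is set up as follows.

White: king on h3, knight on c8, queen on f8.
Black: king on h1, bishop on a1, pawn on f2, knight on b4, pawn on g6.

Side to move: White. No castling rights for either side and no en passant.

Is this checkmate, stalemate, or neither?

White to move; white king on h3.
In check: no.
Legal moves for White include: Qh8, Qg8, Qe8, Qd8, Qg7, Qf7, Qe7, Qh6, Qf6, Qd6, Qf5, Qc5, Qf4, Qxb4, Qf3+, Qxf2, Ne7, Na7, ... (list truncated; more exist).
White has legal moves and is not in check → neither.

neither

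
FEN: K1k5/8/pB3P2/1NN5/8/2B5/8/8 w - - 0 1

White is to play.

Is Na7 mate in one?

yes

After Na7: black king on c8; in check: yes, from the white knight on a7.
King squares — b7: attacked by Nc5; c7: attacked by Bb6; d7: attacked by Nc5; b8: attacked by Ka8; d8: attacked by Bb6.
Black has no legal moves → checkmate.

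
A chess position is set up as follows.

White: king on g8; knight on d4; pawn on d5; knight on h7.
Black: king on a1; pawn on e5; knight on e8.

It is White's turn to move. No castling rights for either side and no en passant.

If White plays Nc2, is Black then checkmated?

After Nc2: black king on a1; in check: yes, from the white knight on c2.
Black has 3 legal replies: Kb2, Ka2, Kb1.
In check but a legal move exists → not checkmate.

no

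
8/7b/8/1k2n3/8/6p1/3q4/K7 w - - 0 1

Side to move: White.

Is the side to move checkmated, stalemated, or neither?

White to move; white king on a1.
In check: no.
King squares — b1: attacked by Bh7; a2: attacked by Qd2; b2: attacked by Qd2.
Legal moves for White: none.
Not in check and no legal moves → stalemate.

stalemate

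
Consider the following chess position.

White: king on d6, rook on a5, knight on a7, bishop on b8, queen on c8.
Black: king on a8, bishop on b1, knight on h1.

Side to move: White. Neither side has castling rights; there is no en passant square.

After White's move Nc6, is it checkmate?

yes

After Nc6: black king on a8; in check: yes, from the white rook on a5.
King squares — a7: attacked by Ra5; b7: attacked by Qc8; b8: attacked by Nc6.
Black has no legal moves → checkmate.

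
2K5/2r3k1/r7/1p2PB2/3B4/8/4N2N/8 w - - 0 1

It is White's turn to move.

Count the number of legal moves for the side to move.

White to move; king on c8.
In check: yes, from the black rook on c7.
Legal moves: Kd8, Kb8, Kxc7.
Count: 3.

3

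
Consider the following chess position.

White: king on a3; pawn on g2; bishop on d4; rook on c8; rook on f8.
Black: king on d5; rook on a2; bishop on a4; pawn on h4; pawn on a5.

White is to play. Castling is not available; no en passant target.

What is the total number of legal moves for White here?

1

White to move; king on a3.
In check: yes, from the black rook on a2.
Legal moves: Kxa2.
Count: 1.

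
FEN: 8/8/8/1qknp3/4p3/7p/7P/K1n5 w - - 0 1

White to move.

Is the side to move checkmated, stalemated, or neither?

stalemate

White to move; white king on a1.
In check: no.
King squares — b1: attacked by Qb5; a2: attacked by Nc1; b2: attacked by Qb5.
Legal moves for White: none.
Not in check and no legal moves → stalemate.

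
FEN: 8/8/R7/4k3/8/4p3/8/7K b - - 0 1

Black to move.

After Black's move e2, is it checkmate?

no

After e2: white king on h1; in check: no.
White is not in check, so this cannot be checkmate.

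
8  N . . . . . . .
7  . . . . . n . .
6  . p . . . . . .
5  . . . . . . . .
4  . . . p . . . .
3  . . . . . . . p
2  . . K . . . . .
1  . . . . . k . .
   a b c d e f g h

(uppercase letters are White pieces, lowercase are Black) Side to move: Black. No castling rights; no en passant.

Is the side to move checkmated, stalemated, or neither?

neither

Black to move; black king on f1.
In check: no.
Legal moves for Black: Nh8, Nd8, Nh6, Nd6, Ng5, Ne5, Kg2, Kf2, Ke2, Kg1, Ke1, b5, d3+, h2.
Black has 14 legal moves and is not in check → neither.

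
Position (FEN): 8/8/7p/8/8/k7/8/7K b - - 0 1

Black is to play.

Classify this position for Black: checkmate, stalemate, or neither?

Black to move; black king on a3.
In check: no.
Legal moves for Black: Kb4, Ka4, Kb3, Kb2, Ka2, h5.
Black has 6 legal moves and is not in check → neither.

neither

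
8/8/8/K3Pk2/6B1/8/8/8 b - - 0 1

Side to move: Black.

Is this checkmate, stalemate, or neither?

neither

Black to move; black king on f5.
In check: yes, from the white bishop on g4.
Legal moves for Black: Kg6, Kg5, Kxe5, Kxg4, Kf4, Ke4.
Black is in check but has 6 legal moves → neither.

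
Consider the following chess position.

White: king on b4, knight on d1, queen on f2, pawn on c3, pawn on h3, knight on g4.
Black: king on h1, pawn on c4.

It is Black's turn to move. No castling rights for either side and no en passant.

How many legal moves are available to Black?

Black to move; king on h1.
In check: no.
Legal moves: none.
Count: 0.

0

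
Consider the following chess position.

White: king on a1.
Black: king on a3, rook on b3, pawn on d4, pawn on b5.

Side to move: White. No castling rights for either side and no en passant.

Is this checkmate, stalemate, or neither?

White to move; white king on a1.
In check: no.
King squares — b1: attacked by Rb3; a2: attacked by Ka3; b2: attacked by Ka3.
Legal moves for White: none.
Not in check and no legal moves → stalemate.

stalemate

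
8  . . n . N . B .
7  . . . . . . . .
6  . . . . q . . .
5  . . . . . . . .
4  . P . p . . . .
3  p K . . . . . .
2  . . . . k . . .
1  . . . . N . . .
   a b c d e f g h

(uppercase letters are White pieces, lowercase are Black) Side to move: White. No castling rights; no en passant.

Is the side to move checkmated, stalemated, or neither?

neither

White to move; white king on b3.
In check: yes, from the black queen on e6.
Legal moves for White: Ka4, Kxa3, Kc2, Bxe6.
White is in check but has 4 legal moves → neither.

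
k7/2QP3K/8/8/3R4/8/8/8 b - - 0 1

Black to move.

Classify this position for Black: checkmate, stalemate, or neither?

Black to move; black king on a8.
In check: no.
King squares — a7: attacked by Qc7; b7: attacked by Qc7; b8: attacked by Qc7.
Legal moves for Black: none.
Not in check and no legal moves → stalemate.

stalemate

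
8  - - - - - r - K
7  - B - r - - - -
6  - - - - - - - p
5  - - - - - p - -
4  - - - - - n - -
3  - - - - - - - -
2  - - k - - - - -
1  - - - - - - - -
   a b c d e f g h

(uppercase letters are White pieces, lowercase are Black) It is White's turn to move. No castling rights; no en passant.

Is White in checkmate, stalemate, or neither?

checkmate

White to move; white king on h8.
In check: yes, from the black rook on f8.
King squares — g7: attacked by Rd7; h7: attacked by Rd7; g8: attacked by Rf8.
Legal moves for White: none.
In check with no legal moves → checkmate.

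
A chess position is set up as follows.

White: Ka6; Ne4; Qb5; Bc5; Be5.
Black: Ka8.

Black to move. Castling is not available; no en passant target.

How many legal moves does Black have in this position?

0

Black to move; king on a8.
In check: no.
Legal moves: none.
Count: 0.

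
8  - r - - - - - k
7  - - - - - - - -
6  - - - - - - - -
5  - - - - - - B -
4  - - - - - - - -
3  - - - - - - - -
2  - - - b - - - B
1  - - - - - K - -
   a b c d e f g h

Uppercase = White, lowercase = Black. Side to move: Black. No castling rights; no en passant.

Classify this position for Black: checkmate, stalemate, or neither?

neither

Black to move; black king on h8.
In check: no.
Legal moves for Black include: Kg8, Kh7, Kg7, Rg8, Rf8+, Re8, Rd8, Rc8, Ra8, Rb7, Rb6, Rb5, Rb4, Rb3, Rb2, Rb1+, Bxg5, Ba5, ... (list truncated; more exist).
Black has legal moves and is not in check → neither.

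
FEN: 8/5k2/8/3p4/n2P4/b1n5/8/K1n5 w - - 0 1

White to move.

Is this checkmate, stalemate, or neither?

stalemate

White to move; white king on a1.
In check: no.
King squares — b1: attacked by Nc3; a2: attacked by Nc1; b2: attacked by Ba3.
Legal moves for White: none.
Not in check and no legal moves → stalemate.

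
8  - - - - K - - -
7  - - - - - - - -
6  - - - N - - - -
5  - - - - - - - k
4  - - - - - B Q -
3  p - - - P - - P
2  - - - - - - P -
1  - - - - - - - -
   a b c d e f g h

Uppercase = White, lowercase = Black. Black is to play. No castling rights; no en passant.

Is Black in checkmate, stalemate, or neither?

checkmate

Black to move; black king on h5.
In check: yes, from the white queen on g4.
King squares — g4: attacked by Ph3; h4: attacked by Qg4; g5: attacked by Bf4; g6: attacked by Qg4; h6: attacked by Bf4.
Legal moves for Black: none.
In check with no legal moves → checkmate.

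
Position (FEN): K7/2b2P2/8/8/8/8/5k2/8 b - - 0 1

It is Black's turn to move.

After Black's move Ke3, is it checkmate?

no

After Ke3: white king on a8; in check: no.
White is not in check, so this cannot be checkmate.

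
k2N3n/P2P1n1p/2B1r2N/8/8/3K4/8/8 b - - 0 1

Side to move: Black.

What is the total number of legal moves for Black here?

Black to move; king on a8.
In check: yes, from the white bishop on c6.
Legal moves: Kxa7, Rxc6.
Count: 2.

2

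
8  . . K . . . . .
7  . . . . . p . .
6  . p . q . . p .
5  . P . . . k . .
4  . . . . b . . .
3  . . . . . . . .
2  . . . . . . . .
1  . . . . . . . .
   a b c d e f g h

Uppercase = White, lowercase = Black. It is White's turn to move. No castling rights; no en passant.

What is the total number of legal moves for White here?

0

White to move; king on c8.
In check: no.
Legal moves: none.
Count: 0.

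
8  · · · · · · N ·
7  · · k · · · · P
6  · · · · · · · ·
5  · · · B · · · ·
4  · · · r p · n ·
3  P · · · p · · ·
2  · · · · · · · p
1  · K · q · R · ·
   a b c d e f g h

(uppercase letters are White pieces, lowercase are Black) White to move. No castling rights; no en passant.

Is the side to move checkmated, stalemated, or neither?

neither

White to move; white king on b1.
In check: yes, from the black queen on d1.
King squares — a1: attacked by Qd1; c1: attacked by Qd1; a2: available; b2: available; c2: attacked by Qd1.
Legal moves for White: Kb2, Ka2, Rxd1.
White is in check but has 3 legal moves → neither.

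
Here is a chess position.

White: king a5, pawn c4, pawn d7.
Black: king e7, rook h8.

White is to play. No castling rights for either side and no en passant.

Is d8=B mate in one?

After d8=B: black king on e7; in check: yes, from the white bishop on d8.
Black has 8 legal replies: Kf8, Ke8, Kxd8, Kf7, Kd7, Ke6, Kd6, Rxd8.
In check but a legal move exists → not checkmate.

no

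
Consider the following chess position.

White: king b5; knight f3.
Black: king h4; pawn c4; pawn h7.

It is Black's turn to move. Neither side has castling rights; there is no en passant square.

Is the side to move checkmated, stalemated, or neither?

Black to move; black king on h4.
In check: yes, from the white knight on f3.
Legal moves for Black: Kh5, Kg4, Kh3, Kg3.
Black is in check but has 4 legal moves → neither.

neither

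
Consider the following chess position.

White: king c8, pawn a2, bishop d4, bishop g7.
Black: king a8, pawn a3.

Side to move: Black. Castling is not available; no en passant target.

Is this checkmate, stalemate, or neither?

Black to move; black king on a8.
In check: no.
King squares — a7: attacked by Bd4; b7: attacked by Kc8; b8: attacked by Kc8.
Legal moves for Black: none.
Not in check and no legal moves → stalemate.

stalemate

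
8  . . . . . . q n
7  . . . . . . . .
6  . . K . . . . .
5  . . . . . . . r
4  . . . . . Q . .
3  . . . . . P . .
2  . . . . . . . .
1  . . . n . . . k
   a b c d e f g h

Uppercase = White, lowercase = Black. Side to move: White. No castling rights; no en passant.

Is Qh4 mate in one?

After Qh4: black king on h1; in check: yes, from the white queen on h4.
Black has 3 legal replies: Kg2, Kg1, Rxh4.
In check but a legal move exists → not checkmate.

no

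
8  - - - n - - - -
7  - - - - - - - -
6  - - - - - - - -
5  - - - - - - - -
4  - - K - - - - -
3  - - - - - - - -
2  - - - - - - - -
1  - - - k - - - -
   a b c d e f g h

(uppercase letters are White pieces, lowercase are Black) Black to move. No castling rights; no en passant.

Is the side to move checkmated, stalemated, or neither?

neither

Black to move; black king on d1.
In check: no.
Legal moves for Black: Nf7, Nb7, Ne6, Nc6, Ke2, Kd2, Kc2, Ke1, Kc1.
Black has 9 legal moves and is not in check → neither.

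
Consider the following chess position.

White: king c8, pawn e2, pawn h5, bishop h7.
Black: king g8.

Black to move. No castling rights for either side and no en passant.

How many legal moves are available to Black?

5

Black to move; king on g8.
In check: yes, from the white bishop on h7.
Legal moves: Kh8, Kf8, Kxh7, Kg7, Kf7.
Count: 5.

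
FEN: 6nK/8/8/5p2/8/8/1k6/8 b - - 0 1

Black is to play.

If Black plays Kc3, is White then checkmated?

After Kc3: white king on h8; in check: no.
White is not in check, so this cannot be checkmate.

no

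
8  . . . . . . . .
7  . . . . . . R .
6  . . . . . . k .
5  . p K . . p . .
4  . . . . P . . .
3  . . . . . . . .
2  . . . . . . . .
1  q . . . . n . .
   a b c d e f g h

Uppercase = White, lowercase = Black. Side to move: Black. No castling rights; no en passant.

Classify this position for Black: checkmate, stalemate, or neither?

neither

Black to move; black king on g6.
In check: yes, from the white rook on g7.
King squares — f5: own pawn; g5: attacked by Rg7; h5: available; f6: available; h6: available; f7: attacked by Rg7; g7: available; h7: attacked by Rg7.
Legal moves for Black: Kxg7, Kh6, Kf6, Kh5, Qxg7.
Black is in check but has 5 legal moves → neither.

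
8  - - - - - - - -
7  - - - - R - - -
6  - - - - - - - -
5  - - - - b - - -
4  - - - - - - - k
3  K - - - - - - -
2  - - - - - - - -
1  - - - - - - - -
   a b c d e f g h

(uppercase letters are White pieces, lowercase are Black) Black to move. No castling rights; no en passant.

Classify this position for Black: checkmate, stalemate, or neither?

neither

Black to move; black king on h4.
In check: no.
Legal moves for Black: Bh8, Bb8, Bg7, Bc7, Bf6, Bd6+, Bf4, Bd4, Bg3, Bc3, Bh2, Bb2+, Ba1, Kh5, Kg5, Kg4, Kh3, Kg3.
Black has 18 legal moves and is not in check → neither.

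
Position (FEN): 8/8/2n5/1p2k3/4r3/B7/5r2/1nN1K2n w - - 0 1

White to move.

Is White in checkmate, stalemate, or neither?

neither

White to move; white king on e1.
In check: yes, from the black rook on e4.
King squares — d1: available; f1: attacked by Rf2; d2: attacked by Nb1; e2: attacked by Rf2; f2: attacked by Nh1.
Legal moves for White: Kd1, Ne2.
White is in check but has 2 legal moves → neither.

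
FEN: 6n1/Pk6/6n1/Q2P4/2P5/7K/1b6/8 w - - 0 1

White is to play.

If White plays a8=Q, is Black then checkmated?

yes

After a8=Q: black king on b7; in check: yes, from the white queen on a8.
King squares — a6: attacked by Qa5; b6: attacked by Qa5; c6: attacked by Pd5; a7: attacked by Qa5; c7: attacked by Qa5; a8: attacked by Qa5; b8: attacked by Qa8; c8: attacked by Qa8.
Black has no legal moves → checkmate.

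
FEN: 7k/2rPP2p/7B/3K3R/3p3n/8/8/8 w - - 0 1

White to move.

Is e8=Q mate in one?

After e8=Q: black king on h8; in check: yes, from the white queen on e8.
King squares — g7: attacked by Bh6; h7: own pawn; g8: attacked by Qe8.
Black has no legal moves → checkmate.

yes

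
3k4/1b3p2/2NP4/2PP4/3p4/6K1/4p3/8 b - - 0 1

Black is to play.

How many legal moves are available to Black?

4

Black to move; king on d8.
In check: yes, from the white knight on c6.
Legal moves: Ke8, Kc8, Kd7, Bxc6.
Count: 4.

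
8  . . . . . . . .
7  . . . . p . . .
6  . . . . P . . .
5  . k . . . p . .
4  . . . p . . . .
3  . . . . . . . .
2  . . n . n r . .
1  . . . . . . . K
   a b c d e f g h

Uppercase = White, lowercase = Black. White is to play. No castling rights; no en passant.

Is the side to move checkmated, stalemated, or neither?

White to move; white king on h1.
In check: no.
King squares — g1: attacked by Ne2; g2: attacked by Rf2; h2: attacked by Rf2.
Legal moves for White: none.
Not in check and no legal moves → stalemate.

stalemate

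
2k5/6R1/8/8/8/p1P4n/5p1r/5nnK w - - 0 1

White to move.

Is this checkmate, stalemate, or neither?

White to move; white king on h1.
In check: yes, from the black rook on h2.
King squares — g1: attacked by Pf2; g2: attacked by Rh2; h2: attacked by Nf1.
Legal moves for White: none.
In check with no legal moves → checkmate.

checkmate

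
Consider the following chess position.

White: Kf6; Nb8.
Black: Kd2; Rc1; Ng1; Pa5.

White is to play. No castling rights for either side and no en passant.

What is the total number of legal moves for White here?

White to move; king on f6.
In check: no.
Legal moves: Nd7, Nc6, Na6, Kg7, Kf7, Ke7, Kg6, Ke6, Kg5, Kf5, Ke5.
Count: 11.

11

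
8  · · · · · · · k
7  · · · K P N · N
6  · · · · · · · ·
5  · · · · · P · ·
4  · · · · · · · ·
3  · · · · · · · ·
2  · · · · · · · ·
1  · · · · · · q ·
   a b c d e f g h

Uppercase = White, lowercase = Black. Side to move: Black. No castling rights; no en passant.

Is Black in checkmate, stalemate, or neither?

Black to move; black king on h8.
In check: yes, from the white knight on f7.
Legal moves for Black: Kg8, Kxh7, Kg7.
Black is in check but has 3 legal moves → neither.

neither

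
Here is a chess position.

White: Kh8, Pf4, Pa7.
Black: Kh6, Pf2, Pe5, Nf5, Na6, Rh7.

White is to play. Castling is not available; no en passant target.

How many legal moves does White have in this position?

1

White to move; king on h8.
In check: yes, from the black rook on h7.
Legal moves: Kg8.
Count: 1.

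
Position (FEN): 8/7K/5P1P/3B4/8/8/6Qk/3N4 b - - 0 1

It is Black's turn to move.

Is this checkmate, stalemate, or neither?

Black to move; black king on h2.
In check: yes, from the white queen on g2.
King squares — g1: attacked by Qg2; h1: attacked by Qg2; g2: attacked by Bd5; g3: attacked by Qg2; h3: attacked by Qg2.
Legal moves for Black: none.
In check with no legal moves → checkmate.

checkmate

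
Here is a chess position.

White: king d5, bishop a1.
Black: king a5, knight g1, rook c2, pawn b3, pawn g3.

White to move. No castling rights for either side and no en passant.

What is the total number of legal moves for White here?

12

White to move; king on d5.
In check: no.
Legal moves: Ke6, Kd6, Ke5, Ke4, Kd4, Bh8, Bg7, Bf6, Be5, Bd4, Bc3+, Bb2.
Count: 12.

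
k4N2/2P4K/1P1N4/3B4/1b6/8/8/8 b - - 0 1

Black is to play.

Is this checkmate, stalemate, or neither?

Black to move; black king on a8.
In check: yes, from the white bishop on d5.
King squares — a7: attacked by Pb6; b7: attacked by Bd5; b8: attacked by Pc7.
Legal moves for Black: none.
In check with no legal moves → checkmate.

checkmate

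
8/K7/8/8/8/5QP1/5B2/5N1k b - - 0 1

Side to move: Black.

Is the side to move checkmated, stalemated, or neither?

Black to move; black king on h1.
In check: yes, from the white queen on f3.
King squares — g1: attacked by Bf2; g2: attacked by Qf3; h2: attacked by Nf1.
Legal moves for Black: none.
In check with no legal moves → checkmate.

checkmate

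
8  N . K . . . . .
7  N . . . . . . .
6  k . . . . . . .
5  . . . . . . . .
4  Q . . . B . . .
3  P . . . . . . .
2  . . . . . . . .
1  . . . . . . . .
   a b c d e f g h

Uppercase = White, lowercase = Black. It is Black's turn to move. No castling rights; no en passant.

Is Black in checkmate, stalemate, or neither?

checkmate

Black to move; black king on a6.
In check: yes, from the white queen on a4.
King squares — a5: attacked by Qa4; b5: attacked by Qa4; b6: attacked by Na8; a7: attacked by Qa4; b7: attacked by Be4.
Legal moves for Black: none.
In check with no legal moves → checkmate.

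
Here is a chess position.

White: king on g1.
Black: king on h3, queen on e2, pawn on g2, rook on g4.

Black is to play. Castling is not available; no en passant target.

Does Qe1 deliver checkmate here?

yes

After Qe1: white king on g1; in check: yes, from the black queen on e1.
King squares — f1: attacked by Qe1; h1: attacked by Qe1; f2: attacked by Qe1; g2: attacked by Kh3; h2: attacked by Kh3.
White has no legal moves → checkmate.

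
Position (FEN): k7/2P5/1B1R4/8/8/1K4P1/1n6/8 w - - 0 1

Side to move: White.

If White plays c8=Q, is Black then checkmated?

After c8=Q: black king on a8; in check: yes, from the white queen on c8.
King squares — a7: attacked by Bb6; b7: attacked by Qc8; b8: attacked by Qc8.
Black has no legal moves → checkmate.

yes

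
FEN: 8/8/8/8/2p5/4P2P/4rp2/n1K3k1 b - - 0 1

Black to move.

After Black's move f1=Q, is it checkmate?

After f1=Q: white king on c1; in check: yes, from the black queen on f1.
King squares — b1: attacked by Qf1; d1: attacked by Qf1; b2: attacked by Re2; c2: attacked by Na1; d2: attacked by Re2.
White has no legal moves → checkmate.

yes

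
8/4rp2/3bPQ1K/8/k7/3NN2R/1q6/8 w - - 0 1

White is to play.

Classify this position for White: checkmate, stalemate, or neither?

neither

White to move; white king on h6.
In check: no.
Legal moves for White include: Kh7, Kg7, Kh5, Kg5, Qh8, Qg7, Qxf7, Qxe7, Qg6, Qg5, Qf5, Qe5, Qh4+, Qf4+, Qd4+, Qf3, Qc3, Qf2, ... (list truncated; more exist).
White has legal moves and is not in check → neither.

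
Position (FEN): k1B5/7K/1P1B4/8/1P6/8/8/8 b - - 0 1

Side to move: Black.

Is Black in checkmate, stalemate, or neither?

Black to move; black king on a8.
In check: no.
King squares — a7: attacked by Pb6; b7: attacked by Bc8; b8: attacked by Bd6.
Legal moves for Black: none.
Not in check and no legal moves → stalemate.

stalemate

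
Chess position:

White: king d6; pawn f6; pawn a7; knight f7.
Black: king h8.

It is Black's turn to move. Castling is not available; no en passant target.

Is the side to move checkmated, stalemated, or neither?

neither

Black to move; black king on h8.
In check: yes, from the white knight on f7.
King squares — g7: attacked by Pf6; h7: available; g8: available.
Legal moves for Black: Kg8, Kh7.
Black is in check but has 2 legal moves → neither.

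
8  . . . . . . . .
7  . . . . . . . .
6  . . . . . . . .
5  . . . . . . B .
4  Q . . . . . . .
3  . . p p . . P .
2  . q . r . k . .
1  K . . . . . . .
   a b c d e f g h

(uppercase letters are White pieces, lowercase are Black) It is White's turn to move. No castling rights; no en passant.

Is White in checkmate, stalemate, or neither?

checkmate

White to move; white king on a1.
In check: yes, from the black queen on b2.
King squares — b1: attacked by Qb2; a2: attacked by Qb2; b2: attacked by Rd2.
Legal moves for White: none.
In check with no legal moves → checkmate.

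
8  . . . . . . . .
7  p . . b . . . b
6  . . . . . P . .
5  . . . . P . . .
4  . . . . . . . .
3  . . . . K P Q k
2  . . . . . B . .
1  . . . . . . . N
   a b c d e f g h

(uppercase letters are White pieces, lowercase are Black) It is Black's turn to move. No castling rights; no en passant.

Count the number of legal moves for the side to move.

Black to move; king on h3.
In check: yes, from the white queen on g3.
Legal moves: none.
Count: 0.

0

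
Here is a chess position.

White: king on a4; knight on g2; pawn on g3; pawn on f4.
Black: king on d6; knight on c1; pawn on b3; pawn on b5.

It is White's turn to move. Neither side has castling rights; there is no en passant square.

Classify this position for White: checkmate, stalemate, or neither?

neither

White to move; white king on a4.
In check: yes, from the black pawn on b5.
King squares — a3: available; b3: attacked by Nc1; b4: available; a5: available; b5: available.
Legal moves for White: Kxb5, Ka5, Kb4, Ka3.
White is in check but has 4 legal moves → neither.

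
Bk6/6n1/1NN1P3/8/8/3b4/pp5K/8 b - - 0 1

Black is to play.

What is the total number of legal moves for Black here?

Black to move; king on b8.
In check: yes, from the white knight on c6.
Legal moves: Kc7.
Count: 1.

1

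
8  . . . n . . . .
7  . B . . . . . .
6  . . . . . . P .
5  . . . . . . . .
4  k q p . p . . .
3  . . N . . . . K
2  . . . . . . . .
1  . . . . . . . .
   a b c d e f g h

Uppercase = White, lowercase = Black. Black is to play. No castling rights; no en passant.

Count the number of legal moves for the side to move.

Black to move; king on a4.
In check: yes, from the white knight on c3.
Legal moves: Ka5, Kb3, Ka3, Qxc3+.
Count: 4.

4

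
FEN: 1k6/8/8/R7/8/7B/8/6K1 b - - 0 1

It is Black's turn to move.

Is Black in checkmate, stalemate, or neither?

Black to move; black king on b8.
In check: no.
Legal moves for Black: Kc7, Kb7.
Black has 2 legal moves and is not in check → neither.

neither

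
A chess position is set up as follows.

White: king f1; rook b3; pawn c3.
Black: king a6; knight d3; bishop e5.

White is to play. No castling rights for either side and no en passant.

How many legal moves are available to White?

White to move; king on f1.
In check: no.
Legal moves: Rb8, Rb7, Rb6+, Rb5, Rb4, Ra3+, Rb2, Rb1, Kg2, Ke2, Kg1, c4.
Count: 12.

12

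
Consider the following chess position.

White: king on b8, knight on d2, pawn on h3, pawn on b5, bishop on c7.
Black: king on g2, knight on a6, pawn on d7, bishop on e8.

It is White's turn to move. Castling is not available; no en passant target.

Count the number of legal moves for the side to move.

White to move; king on b8.
In check: yes, from the black knight on a6.
Legal moves: Kc8, Ka8, Kb7, Ka7, bxa6.
Count: 5.

5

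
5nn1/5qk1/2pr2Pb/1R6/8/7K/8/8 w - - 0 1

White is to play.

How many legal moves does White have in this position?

20

White to move; king on h3.
In check: no.
Legal moves: Rb8, Rb7, Rb6, Rh5, Rg5, Rf5, Re5, Rd5, Rc5, Ra5, Rb4, Rb3, Rb2, Rb1, Kh4, Kg4, Kg3, Kh2, Kg2, gxf7.
Count: 20.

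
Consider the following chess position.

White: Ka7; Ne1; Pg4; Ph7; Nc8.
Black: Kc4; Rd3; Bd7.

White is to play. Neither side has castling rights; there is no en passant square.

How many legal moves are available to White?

17

White to move; king on a7.
In check: no.
Legal moves: Ne7, Nd6+, Nb6+, Kb8, Ka8, Kb7, Kb6, Ka6, Nf3, Nxd3, Ng2, Nc2, h8=Q, h8=R, h8=B, h8=N, g5.
Count: 17.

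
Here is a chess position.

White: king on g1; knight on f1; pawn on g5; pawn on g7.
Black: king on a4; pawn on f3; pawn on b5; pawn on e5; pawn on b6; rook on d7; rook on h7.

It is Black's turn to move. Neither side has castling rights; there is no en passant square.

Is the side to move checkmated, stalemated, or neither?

Black to move; black king on a4.
In check: no.
Legal moves for Black include: Rh8, Rhxg7, Rh6, Rh5, Rh4, Rh3, Rh2, Rh1+, Rd8, Rdxg7, Rf7, Re7, Rc7, Rb7, Ra7, Rd6, Rd5, Rd4, ... (list truncated; more exist).
Black has legal moves and is not in check → neither.

neither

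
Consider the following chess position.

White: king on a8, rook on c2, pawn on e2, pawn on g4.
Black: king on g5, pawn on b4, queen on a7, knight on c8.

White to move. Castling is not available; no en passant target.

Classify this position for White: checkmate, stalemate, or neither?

White to move; white king on a8.
In check: yes, from the black queen on a7.
King squares — a7: attacked by Nc8; b7: attacked by Qa7; b8: attacked by Qa7.
Legal moves for White: none.
In check with no legal moves → checkmate.

checkmate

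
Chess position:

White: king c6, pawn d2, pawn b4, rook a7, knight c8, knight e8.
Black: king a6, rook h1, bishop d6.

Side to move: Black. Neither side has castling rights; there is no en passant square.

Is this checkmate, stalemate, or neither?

checkmate

Black to move; black king on a6.
In check: yes, from the white rook on a7.
King squares — a5: attacked by Pb4; b5: attacked by Kc6; b6: attacked by Kc6; a7: attacked by Nc8; b7: attacked by Kc6.
Legal moves for Black: none.
In check with no legal moves → checkmate.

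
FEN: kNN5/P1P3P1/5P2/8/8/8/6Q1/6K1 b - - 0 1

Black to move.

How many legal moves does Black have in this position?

Black to move; king on a8.
In check: yes, from the white queen on g2.
Legal moves: none.
Count: 0.

0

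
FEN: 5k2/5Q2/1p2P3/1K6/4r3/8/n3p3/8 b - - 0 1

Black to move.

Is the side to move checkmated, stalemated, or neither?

checkmate

Black to move; black king on f8.
In check: yes, from the white queen on f7.
King squares — e7: attacked by Qf7; f7: attacked by Pe6; g7: attacked by Qf7; e8: attacked by Qf7; g8: attacked by Qf7.
Legal moves for Black: none.
In check with no legal moves → checkmate.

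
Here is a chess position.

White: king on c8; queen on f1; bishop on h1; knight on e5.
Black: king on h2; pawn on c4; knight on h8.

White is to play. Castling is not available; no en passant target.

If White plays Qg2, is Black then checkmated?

yes

After Qg2: black king on h2; in check: yes, from the white queen on g2.
King squares — g1: attacked by Qg2; h1: attacked by Qg2; g2: attacked by Bh1; g3: attacked by Qg2; h3: attacked by Qg2.
Black has no legal moves → checkmate.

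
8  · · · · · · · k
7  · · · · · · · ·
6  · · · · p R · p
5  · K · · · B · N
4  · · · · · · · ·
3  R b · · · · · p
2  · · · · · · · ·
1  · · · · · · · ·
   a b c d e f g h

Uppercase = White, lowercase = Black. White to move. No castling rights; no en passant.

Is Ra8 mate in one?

yes

After Ra8: black king on h8; in check: yes, from the white rook on a8.
King squares — g7: attacked by Nh5; h7: attacked by Bf5; g8: attacked by Ra8.
Black has no legal moves → checkmate.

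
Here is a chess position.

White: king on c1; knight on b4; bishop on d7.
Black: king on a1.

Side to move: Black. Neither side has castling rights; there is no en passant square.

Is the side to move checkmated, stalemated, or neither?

Black to move; black king on a1.
In check: no.
King squares — b1: attacked by Kc1; a2: attacked by Nb4; b2: attacked by Kc1.
Legal moves for Black: none.
Not in check and no legal moves → stalemate.

stalemate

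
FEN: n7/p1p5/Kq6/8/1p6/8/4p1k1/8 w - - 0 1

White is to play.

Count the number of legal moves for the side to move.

0

White to move; king on a6.
In check: yes, from the black queen on b6.
Legal moves: none.
Count: 0.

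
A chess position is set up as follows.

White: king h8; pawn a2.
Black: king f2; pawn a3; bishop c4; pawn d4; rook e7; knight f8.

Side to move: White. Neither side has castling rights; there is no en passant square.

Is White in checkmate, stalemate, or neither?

White to move; white king on h8.
In check: no.
King squares — g7: attacked by Re7; h7: attacked by Re7; g8: attacked by Bc4.
Legal moves for White: none.
Not in check and no legal moves → stalemate.

stalemate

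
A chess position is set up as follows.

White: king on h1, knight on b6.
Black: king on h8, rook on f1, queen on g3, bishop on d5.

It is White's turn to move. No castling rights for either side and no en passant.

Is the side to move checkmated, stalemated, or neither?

White to move; white king on h1.
In check: yes, from the black rook on f1 and the black bishop on d5.
King squares — g1: attacked by Rf1; g2: attacked by Qg3; h2: attacked by Qg3.
Legal moves for White: none.
In check with no legal moves → checkmate.

checkmate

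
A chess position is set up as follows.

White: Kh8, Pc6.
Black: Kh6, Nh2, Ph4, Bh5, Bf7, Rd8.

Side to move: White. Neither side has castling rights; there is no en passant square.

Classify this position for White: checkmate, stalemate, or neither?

White to move; white king on h8.
In check: yes, from the black rook on d8.
King squares — g7: attacked by Kh6; h7: attacked by Kh6; g8: attacked by Bf7.
Legal moves for White: none.
In check with no legal moves → checkmate.

checkmate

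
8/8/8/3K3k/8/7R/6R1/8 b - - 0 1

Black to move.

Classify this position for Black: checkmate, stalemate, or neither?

checkmate

Black to move; black king on h5.
In check: yes, from the white rook on h3.
King squares — g4: attacked by Rg2; h4: attacked by Rh3; g5: attacked by Rg2; g6: attacked by Rg2; h6: attacked by Rh3.
Legal moves for Black: none.
In check with no legal moves → checkmate.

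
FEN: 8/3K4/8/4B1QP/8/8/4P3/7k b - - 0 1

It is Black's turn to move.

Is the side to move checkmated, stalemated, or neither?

Black to move; black king on h1.
In check: no.
King squares — g1: attacked by Qg5; g2: attacked by Qg5; h2: attacked by Be5.
Legal moves for Black: none.
Not in check and no legal moves → stalemate.

stalemate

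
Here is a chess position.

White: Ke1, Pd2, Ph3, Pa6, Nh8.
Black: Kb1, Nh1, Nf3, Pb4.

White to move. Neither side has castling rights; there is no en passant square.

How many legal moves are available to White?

3

White to move; king on e1.
In check: yes, from the black knight on f3.
Legal moves: Ke2, Kf1, Kd1.
Count: 3.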